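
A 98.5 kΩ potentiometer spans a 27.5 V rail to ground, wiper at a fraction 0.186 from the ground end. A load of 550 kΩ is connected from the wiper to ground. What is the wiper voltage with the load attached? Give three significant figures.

The wiper splits the pot into (1−α)R = 80.18 kΩ above and αR = 18.32 kΩ below.
Lower section ‖ load = 17.73 kΩ.
V_wiper = 27.5 × 17.73/(80.18 + 17.73) = 4.98 V.

V ≈ 4.98 V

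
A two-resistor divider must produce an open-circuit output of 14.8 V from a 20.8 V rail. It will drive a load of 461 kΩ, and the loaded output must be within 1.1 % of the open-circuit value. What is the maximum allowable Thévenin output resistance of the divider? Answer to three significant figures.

Loading drop = R_th/(R_th + R_L) ≤ 0.0110, so R_th ≤ R_L · ε/(1−ε) = 461 kΩ × 0.0110/0.9890 = 5.13 kΩ.
(Any R1, R2 with R2/(R1+R2) = 0.712 and R1‖R2 ≤ 5.13 kΩ will meet the spec.)

R_th ≤ 5.13 kΩ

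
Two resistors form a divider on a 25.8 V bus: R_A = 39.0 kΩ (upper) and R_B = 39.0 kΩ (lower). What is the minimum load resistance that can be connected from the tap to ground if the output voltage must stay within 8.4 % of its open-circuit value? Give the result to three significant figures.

Output resistance R_th = R_A‖R_B = (39.0 × 39.0)/78.00 = 19.50 kΩ.
The fractional drop is R_th/(R_th + R_L); requiring this ≤ 0.0840 gives R_L ≥ R_th(1/0.0840 − 1) = 19.50 × 10.90 = 213 kΩ.

R_L(min) ≈ 213 kΩ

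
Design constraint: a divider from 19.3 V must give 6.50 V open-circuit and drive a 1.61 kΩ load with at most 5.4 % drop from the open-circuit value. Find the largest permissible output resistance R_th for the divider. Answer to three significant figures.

Loading drop = R_th/(R_th + R_L) ≤ 0.0540, so R_th ≤ R_L · ε/(1−ε) = 1.61 kΩ × 0.0540/0.9460 = 91.9 Ω.
(Any R1, R2 with R2/(R1+R2) = 0.337 and R1‖R2 ≤ 91.9 Ω will meet the spec.)

R_th ≤ 91.9 Ω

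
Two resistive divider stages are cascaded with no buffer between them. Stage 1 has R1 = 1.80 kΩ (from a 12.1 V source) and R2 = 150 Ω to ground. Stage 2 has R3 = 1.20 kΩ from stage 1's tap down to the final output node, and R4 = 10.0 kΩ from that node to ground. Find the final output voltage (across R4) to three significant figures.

Stage 2 presents R3+R4 = 11200 Ω as a load on stage 1's tap.
Stage 1's lower leg becomes R2‖(R3+R4) = 148.0 Ω, so V_mid = 12.1 × 148.0/1948 = 0.9194 V.
Stage 2 is itself unloaded: V_out = V_mid × R4/(R3+R4) = 0.9194 × 10000/11200 = 0.821 V.

V_out ≈ 0.821 V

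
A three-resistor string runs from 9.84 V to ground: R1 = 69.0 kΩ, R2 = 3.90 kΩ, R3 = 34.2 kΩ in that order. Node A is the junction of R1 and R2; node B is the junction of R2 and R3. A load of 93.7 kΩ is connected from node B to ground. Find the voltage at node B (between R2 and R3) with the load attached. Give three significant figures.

At node B, R3 is in parallel with the load: R3‖R_L = 25.06 kΩ.
Below node A the resistance is R2 + (R3‖R_L) = 28.96 kΩ, so V_A = 9.84 × 28.96/97.96 = 2.909 V.
Then V_B = V_A × (R3‖R_L)/(R2 + R3‖R_L) = 2.909 × 25.06/28.96 = 2.52 V.

V ≈ 2.52 V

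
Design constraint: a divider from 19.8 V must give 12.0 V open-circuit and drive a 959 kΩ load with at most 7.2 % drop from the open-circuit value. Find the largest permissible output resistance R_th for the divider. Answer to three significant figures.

Loading drop = R_th/(R_th + R_L) ≤ 0.0720, so R_th ≤ R_L · ε/(1−ε) = 959 kΩ × 0.0720/0.9280 = 74.4 kΩ.

R_th ≤ 74.4 kΩ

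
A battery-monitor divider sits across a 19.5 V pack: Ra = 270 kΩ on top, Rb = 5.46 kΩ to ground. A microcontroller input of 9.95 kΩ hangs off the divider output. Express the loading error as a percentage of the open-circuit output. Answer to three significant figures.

35.0 %

Unloaded V = 19.5 × 5.46/275.5 = 0.3865 V.
Loaded: Rb‖R_L = 3.525 kΩ, giving V = 19.5 × 3.525/273.5 = 0.2513 V.
Drop = (0.3865 − 0.2513) / 0.3865 = 35.0 %.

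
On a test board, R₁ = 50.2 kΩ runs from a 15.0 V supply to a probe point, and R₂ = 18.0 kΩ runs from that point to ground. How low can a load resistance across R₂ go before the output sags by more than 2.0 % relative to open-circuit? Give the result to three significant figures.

Output resistance R_th = R₁‖R₂ = (50.2 × 18.0)/68.20 = 13.25 kΩ.
The fractional drop is R_th/(R_th + R_L); requiring this ≤ 0.0200 gives R_L ≥ R_th(1/0.0200 − 1) = 13.25 × 49.00 = 649 kΩ.

R_L(min) ≈ 649 kΩ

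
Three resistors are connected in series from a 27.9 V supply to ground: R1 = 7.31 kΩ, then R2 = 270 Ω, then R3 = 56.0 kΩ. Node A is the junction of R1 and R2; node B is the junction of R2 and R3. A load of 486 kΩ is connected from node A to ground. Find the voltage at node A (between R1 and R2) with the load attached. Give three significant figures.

V ≈ 24.4 V

Below node A the series string R2+R3 = 56270 Ω sits in parallel with the 486000 Ω load: 50430 Ω.
V_A = 27.9 × 50430/(7310 + 50430) = 24.4 V.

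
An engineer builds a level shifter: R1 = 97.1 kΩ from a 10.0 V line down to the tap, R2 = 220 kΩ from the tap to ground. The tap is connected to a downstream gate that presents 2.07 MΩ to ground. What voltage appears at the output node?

V_out ≈ 6.72 V

The load sits in parallel with R2: R2‖R_L = (220 × 2070) / (220 + 2070) = 198.9 kΩ.
V_out = 10.0 × 198.9 / (97.1 + 198.9) = 10.0 × 198.9/296.0 = 6.72 V.
(Unloaded it would have been 6.94 V.)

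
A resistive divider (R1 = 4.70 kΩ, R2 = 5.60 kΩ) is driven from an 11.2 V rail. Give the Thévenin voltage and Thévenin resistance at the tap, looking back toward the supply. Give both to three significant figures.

V_th is the open-circuit tap voltage: 11.2 × 5.60/(4.70 + 5.60) = 6.09 V.
With the supply zeroed, R1 and R2 appear in parallel from the tap: R_th = R1‖R2 = (4.70 × 5.60)/10.30 = 2.56 kΩ.

V_th = 6.09 V, R_th = 2.56 kΩ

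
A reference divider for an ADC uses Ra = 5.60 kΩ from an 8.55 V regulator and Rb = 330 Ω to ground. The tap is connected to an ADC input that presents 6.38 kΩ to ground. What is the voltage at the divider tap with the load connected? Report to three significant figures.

V_out ≈ 0.454 V

The load sits in parallel with Rb: Rb‖R_L = (330 × 6380) / (330 + 6380) = 313.8 Ω.
V_out = 8.55 × 313.8 / (5600 + 313.8) = 8.55 × 313.8/5914 = 0.454 V.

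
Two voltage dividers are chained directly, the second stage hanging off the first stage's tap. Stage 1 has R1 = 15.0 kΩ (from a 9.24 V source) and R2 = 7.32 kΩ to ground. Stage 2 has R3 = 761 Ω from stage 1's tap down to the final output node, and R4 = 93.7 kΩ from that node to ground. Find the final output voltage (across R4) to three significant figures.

Stage 2 presents R3+R4 = 94460 Ω as a load on stage 1's tap.
Stage 1's lower leg becomes R2‖(R3+R4) = 6794 Ω, so V_mid = 9.24 × 6794/21790 = 2.880 V.
Stage 2 is itself unloaded: V_out = V_mid × R4/(R3+R4) = 2.880 × 93700/94460 = 2.86 V.

V_out ≈ 2.86 V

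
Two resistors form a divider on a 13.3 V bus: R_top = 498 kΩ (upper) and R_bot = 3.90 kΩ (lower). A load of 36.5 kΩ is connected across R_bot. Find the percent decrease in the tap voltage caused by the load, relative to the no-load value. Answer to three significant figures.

The divider's output (Thévenin) resistance is R_top‖R_bot = 3.870 kΩ.
Fractional drop under load = R_th/(R_th + R_L) = 3.870 / (3.870 + 36.5) = 0.09586.
So the output falls by 9.59 %.

9.59 %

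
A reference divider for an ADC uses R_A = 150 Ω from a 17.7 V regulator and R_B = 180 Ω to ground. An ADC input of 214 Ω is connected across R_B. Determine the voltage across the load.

The load sits in parallel with R_B: R_B‖R_L = (180 × 214) / (180 + 214) = 97.77 Ω.
V_out = 17.7 × 97.77 / (150 + 97.77) = 17.7 × 97.77/247.8 = 6.98 V.

V_out ≈ 6.98 V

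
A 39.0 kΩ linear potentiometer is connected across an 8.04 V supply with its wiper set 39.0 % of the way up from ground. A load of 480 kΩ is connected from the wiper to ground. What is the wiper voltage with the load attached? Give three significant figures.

The wiper splits the pot into (1−α)R = 23.79 kΩ above and αR = 15.21 kΩ below.
Lower section ‖ load = 14.74 kΩ.
V_wiper = 8.04 × 14.74/(23.79 + 14.74) = 3.08 V.

V ≈ 3.08 V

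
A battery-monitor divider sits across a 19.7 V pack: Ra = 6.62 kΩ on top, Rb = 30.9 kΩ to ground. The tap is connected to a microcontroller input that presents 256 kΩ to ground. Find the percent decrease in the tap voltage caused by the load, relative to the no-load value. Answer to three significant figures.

2.09 %

The divider's output (Thévenin) resistance is Ra‖Rb = 5.452 kΩ.
Fractional drop under load = R_th/(R_th + R_L) = 5.452 / (5.452 + 256) = 0.02085.
So the output falls by 2.09 %.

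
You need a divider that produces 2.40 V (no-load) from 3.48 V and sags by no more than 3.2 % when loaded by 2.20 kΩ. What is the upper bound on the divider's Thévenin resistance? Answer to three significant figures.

Loading drop = R_th/(R_th + R_L) ≤ 0.0320, so R_th ≤ R_L · ε/(1−ε) = 2.20 kΩ × 0.0320/0.9680 = 72.7 Ω.

R_th ≤ 72.7 Ω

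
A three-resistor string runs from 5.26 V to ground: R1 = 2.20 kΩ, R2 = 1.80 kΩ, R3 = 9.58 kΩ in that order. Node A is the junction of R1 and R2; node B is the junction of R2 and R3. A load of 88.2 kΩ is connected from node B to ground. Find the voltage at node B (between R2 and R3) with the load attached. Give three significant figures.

V ≈ 3.60 V

At node B, R3 is in parallel with the load: R3‖R_L = 8.641 kΩ.
Below node A the resistance is R2 + (R3‖R_L) = 10.44 kΩ, so V_A = 5.26 × 10.44/12.64 = 4.345 V.
Then V_B = V_A × (R3‖R_L)/(R2 + R3‖R_L) = 4.345 × 8.641/10.44 = 3.60 V.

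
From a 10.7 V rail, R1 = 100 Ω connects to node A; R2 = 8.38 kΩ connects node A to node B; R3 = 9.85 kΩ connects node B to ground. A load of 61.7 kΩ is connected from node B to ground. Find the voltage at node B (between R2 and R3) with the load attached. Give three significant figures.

At node B, R3 is in parallel with the load: R3‖R_L = 8494 Ω.
Below node A the resistance is R2 + (R3‖R_L) = 16870 Ω, so V_A = 10.7 × 16870/16970 = 10.64 V.
Then V_B = V_A × (R3‖R_L)/(R2 + R3‖R_L) = 10.64 × 8494/16870 = 5.35 V.

V ≈ 5.35 V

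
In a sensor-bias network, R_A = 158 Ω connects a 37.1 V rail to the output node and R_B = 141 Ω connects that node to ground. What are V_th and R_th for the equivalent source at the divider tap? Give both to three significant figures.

V_th is the open-circuit tap voltage: 37.1 × 141/(158 + 141) = 17.5 V.
With the supply zeroed, R_A and R_B appear in parallel from the tap: R_th = R_A‖R_B = (158 × 141)/299.0 = 74.5 Ω.

V_th = 17.5 V, R_th = 74.5 Ω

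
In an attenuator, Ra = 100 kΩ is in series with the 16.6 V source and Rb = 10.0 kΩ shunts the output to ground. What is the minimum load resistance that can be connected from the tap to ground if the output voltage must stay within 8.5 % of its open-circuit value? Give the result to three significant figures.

Output resistance R_th = Ra‖Rb = (100 × 10.0)/110.0 = 9.091 kΩ.
The fractional drop is R_th/(R_th + R_L); requiring this ≤ 0.0850 gives R_L ≥ R_th(1/0.0850 − 1) = 9.091 × 10.76 = 97.9 kΩ.

R_L(min) ≈ 97.9 kΩ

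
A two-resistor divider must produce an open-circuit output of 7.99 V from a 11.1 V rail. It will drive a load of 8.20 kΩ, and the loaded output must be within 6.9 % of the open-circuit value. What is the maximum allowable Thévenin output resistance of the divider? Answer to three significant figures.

R_th ≤ 608 Ω

Loading drop = R_th/(R_th + R_L) ≤ 0.0690, so R_th ≤ R_L · ε/(1−ε) = 8.20 kΩ × 0.0690/0.9310 = 608 Ω.
(Any R1, R2 with R2/(R1+R2) = 0.720 and R1‖R2 ≤ 608 Ω will meet the spec.)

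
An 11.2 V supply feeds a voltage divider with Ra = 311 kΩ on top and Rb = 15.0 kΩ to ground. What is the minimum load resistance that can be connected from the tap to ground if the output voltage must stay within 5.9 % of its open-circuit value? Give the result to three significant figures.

R_L(min) ≈ 228 kΩ

Output resistance R_th = Ra‖Rb = (311 × 15.0)/326.0 = 14.31 kΩ.
The fractional drop is R_th/(R_th + R_L); requiring this ≤ 0.0590 gives R_L ≥ R_th(1/0.0590 − 1) = 14.31 × 15.95 = 228 kΩ.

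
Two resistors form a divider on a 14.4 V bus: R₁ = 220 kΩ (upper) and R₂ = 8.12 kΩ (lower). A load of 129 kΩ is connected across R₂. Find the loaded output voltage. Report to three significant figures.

The load sits in parallel with R₂: R₂‖R_L = (8.12 × 129) / (8.12 + 129) = 7.639 kΩ.
V_out = 14.4 × 7.639 / (220 + 7.639) = 14.4 × 7.639/227.6 = 0.483 V.

V_out ≈ 0.483 V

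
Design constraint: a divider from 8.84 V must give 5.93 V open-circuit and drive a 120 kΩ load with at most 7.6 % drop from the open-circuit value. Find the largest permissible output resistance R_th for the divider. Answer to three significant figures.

Loading drop = R_th/(R_th + R_L) ≤ 0.0760, so R_th ≤ R_L · ε/(1−ε) = 120 kΩ × 0.0760/0.9240 = 9.87 kΩ.
(Any R1, R2 with R2/(R1+R2) = 0.671 and R1‖R2 ≤ 9.87 kΩ will meet the spec.)

R_th ≤ 9.87 kΩ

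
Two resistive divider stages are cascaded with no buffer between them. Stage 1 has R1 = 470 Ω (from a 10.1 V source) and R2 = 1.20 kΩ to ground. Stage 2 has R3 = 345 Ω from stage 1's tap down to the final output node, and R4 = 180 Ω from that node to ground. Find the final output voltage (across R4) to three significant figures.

V_out ≈ 1.51 V

Stage 2 presents R3+R4 = 525.0 Ω as a load on stage 1's tap.
Stage 1's lower leg becomes R2‖(R3+R4) = 365.2 Ω, so V_mid = 10.1 × 365.2/835.2 = 4.416 V.
Stage 2 is itself unloaded: V_out = V_mid × R4/(R3+R4) = 4.416 × 180/525.0 = 1.51 V.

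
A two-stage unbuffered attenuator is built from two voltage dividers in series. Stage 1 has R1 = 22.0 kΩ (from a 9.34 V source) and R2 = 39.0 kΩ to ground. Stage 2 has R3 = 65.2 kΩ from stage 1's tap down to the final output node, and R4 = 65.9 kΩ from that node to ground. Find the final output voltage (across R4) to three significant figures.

V_out ≈ 2.71 V

Stage 2 presents R3+R4 = 131.1 kΩ as a load on stage 1's tap.
Stage 1's lower leg becomes R2‖(R3+R4) = 30.06 kΩ, so V_mid = 9.34 × 30.06/52.06 = 5.393 V.
Stage 2 is itself unloaded: V_out = V_mid × R4/(R3+R4) = 5.393 × 65.9/131.1 = 2.71 V.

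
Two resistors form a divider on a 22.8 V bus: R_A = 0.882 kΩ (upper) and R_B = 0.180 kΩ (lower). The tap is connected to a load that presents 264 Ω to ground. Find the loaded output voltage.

The load sits in parallel with R_B: R_B‖R_L = (180 × 264) / (180 + 264) = 107.0 Ω.
V_out = 22.8 × 107.0 / (882 + 107.0) = 22.8 × 107.0/989.0 = 2.47 V.

V_out ≈ 2.47 V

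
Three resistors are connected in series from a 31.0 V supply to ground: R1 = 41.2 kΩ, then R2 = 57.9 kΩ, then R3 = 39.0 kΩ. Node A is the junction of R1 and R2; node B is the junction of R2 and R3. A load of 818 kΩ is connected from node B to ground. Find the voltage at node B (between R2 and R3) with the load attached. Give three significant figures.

At node B, R3 is in parallel with the load: R3‖R_L = 37.23 kΩ.
Below node A the resistance is R2 + (R3‖R_L) = 95.13 kΩ, so V_A = 31.0 × 95.13/136.3 = 21.63 V.
Then V_B = V_A × (R3‖R_L)/(R2 + R3‖R_L) = 21.63 × 37.23/95.13 = 8.46 V.

V ≈ 8.46 V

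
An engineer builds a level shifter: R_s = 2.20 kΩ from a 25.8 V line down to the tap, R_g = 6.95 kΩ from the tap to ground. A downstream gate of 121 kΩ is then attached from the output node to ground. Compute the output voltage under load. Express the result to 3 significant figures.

The load sits in parallel with R_g: R_g‖R_L = (6.95 × 121) / (6.95 + 121) = 6.572 kΩ.
V_out = 25.8 × 6.572 / (2.20 + 6.572) = 25.8 × 6.572/8.772 = 19.3 V.

V_out ≈ 19.3 V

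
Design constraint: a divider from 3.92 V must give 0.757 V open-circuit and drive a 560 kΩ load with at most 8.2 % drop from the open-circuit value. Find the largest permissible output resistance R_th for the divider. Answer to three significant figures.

Loading drop = R_th/(R_th + R_L) ≤ 0.0820, so R_th ≤ R_L · ε/(1−ε) = 560 kΩ × 0.0820/0.9180 = 50.0 kΩ.

R_th ≤ 50.0 kΩ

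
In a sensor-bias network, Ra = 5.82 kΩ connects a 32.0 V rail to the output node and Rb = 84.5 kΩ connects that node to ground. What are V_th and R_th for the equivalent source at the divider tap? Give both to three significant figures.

V_th is the open-circuit tap voltage: 32.0 × 84.5/(5.82 + 84.5) = 29.9 V.
With the supply zeroed, Ra and Rb appear in parallel from the tap: R_th = Ra‖Rb = (5.82 × 84.5)/90.32 = 5.44 kΩ.

V_th = 29.9 V, R_th = 5.44 kΩ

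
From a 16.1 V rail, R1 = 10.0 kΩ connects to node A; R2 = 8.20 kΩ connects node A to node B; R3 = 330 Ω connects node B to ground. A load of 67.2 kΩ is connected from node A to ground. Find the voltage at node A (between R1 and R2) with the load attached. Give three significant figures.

Below node A the series string R2+R3 = 8530 Ω sits in parallel with the 67200 Ω load: 7569 Ω.
V_A = 16.1 × 7569/(10000 + 7569) = 6.94 V.

V ≈ 6.94 V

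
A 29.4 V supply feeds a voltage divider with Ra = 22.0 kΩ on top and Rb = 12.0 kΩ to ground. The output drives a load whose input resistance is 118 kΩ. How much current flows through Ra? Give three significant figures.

Rb‖R_L = 10.89 kΩ, so the source sees Ra + Rb‖R_L = 32.89 kΩ.
I = 29.4 V / 32.89 kΩ = 0.894 mA.

I ≈ 0.894 mA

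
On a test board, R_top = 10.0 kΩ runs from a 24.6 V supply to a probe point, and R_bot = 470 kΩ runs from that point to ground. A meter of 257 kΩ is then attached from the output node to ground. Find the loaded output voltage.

The load sits in parallel with R_bot: R_bot‖R_L = (470 × 257) / (470 + 257) = 166.1 kΩ.
V_out = 24.6 × 166.1 / (10.0 + 166.1) = 24.6 × 166.1/176.1 = 23.2 V.

V_out ≈ 23.2 V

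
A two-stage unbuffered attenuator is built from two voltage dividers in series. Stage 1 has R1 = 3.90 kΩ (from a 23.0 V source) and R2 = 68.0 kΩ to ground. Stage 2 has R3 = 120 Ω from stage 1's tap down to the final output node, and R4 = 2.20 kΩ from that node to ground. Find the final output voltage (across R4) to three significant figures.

Stage 2 presents R3+R4 = 2320 Ω as a load on stage 1's tap.
Stage 1's lower leg becomes R2‖(R3+R4) = 2243 Ω, so V_mid = 23.0 × 2243/6143 = 8.399 V.
Stage 2 is itself unloaded: V_out = V_mid × R4/(R3+R4) = 8.399 × 2200/2320 = 7.96 V.

V_out ≈ 7.96 V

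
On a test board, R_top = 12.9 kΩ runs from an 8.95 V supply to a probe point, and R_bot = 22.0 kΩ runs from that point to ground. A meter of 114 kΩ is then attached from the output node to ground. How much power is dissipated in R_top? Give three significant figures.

Total resistance from the source is R_top + (R_bot‖R_L) = 31.34 kΩ, so I = 8.95/31.34 kΩ = 0.2856 mA.
P = I²·R_top = (0.2856 mA)² × 12.9 kΩ = 1.05 mW.

P ≈ 1.05 mW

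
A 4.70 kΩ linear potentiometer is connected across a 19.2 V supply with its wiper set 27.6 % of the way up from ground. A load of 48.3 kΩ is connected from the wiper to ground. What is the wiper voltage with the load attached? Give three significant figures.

V ≈ 5.20 V

The wiper splits the pot into (1−α)R = 3.403 kΩ above and αR = 1.297 kΩ below.
Lower section ‖ load = 1.263 kΩ.
V_wiper = 19.2 × 1.263/(3.403 + 1.263) = 5.20 V.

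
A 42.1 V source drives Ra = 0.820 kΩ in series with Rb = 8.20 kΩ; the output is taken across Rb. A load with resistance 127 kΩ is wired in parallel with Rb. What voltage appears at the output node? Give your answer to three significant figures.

V_out ≈ 38.0 V

The load sits in parallel with Rb: Rb‖R_L = (8200 × 127000) / (8200 + 127000) = 7703 Ω.
V_out = 42.1 × 7703 / (820 + 7703) = 42.1 × 7703/8523 = 38.0 V.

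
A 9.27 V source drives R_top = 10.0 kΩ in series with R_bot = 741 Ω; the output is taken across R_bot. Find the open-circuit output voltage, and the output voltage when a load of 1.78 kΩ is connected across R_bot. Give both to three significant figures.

Open-circuit: V = 9.27 × 741/(10000 + 741) = 0.640 V.
With the load, R_bot becomes R_bot‖R_L = 523.2 Ω, so V = 9.27 × 523.2/10520 = 0.461 V.

Unloaded: 0.640 V; loaded: 0.461 V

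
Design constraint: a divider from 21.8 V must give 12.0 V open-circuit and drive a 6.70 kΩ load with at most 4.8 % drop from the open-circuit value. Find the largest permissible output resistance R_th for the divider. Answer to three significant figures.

R_th ≤ 338 Ω

Loading drop = R_th/(R_th + R_L) ≤ 0.0480, so R_th ≤ R_L · ε/(1−ε) = 6.70 kΩ × 0.0480/0.9520 = 338 Ω.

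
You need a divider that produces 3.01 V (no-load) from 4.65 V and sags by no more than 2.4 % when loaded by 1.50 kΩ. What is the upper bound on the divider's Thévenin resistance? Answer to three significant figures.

R_th ≤ 36.9 Ω

Loading drop = R_th/(R_th + R_L) ≤ 0.0240, so R_th ≤ R_L · ε/(1−ε) = 1.50 kΩ × 0.0240/0.9760 = 36.9 Ω.
(Any R1, R2 with R2/(R1+R2) = 0.647 and R1‖R2 ≤ 36.9 Ω will meet the spec.)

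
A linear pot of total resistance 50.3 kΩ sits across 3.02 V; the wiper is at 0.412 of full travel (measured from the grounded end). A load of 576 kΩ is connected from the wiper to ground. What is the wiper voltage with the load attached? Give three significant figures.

V ≈ 1.22 V

The wiper splits the pot into (1−α)R = 29.58 kΩ above and αR = 20.72 kΩ below.
Lower section ‖ load = 20.00 kΩ.
V_wiper = 3.02 × 20.00/(29.58 + 20.00) = 1.22 V.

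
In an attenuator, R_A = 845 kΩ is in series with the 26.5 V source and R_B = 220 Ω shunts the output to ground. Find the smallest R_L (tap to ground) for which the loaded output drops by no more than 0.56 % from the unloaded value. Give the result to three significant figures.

Output resistance R_th = R_A‖R_B = (845000 × 220)/845200 = 219.9 Ω.
The fractional drop is R_th/(R_th + R_L); requiring this ≤ 0.00560 gives R_L ≥ R_th(1/0.00560 − 1) = 219.9 × 177.6 = 39.1 kΩ.

R_L(min) ≈ 39.1 kΩ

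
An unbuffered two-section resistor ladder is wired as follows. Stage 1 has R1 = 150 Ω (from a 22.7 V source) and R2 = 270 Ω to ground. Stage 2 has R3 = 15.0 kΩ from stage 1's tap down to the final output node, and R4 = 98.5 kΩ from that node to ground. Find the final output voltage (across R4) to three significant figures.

Stage 2 presents R3+R4 = 113500 Ω as a load on stage 1's tap.
Stage 1's lower leg becomes R2‖(R3+R4) = 269.4 Ω, so V_mid = 22.7 × 269.4/419.4 = 14.58 V.
Stage 2 is itself unloaded: V_out = V_mid × R4/(R3+R4) = 14.58 × 98500/113500 = 12.7 V.

V_out ≈ 12.7 V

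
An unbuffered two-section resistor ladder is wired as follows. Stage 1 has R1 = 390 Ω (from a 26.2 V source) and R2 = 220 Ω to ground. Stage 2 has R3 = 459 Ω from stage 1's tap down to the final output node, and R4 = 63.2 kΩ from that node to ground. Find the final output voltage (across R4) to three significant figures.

Stage 2 presents R3+R4 = 63660 Ω as a load on stage 1's tap.
Stage 1's lower leg becomes R2‖(R3+R4) = 219.2 Ω, so V_mid = 26.2 × 219.2/609.2 = 9.428 V.
Stage 2 is itself unloaded: V_out = V_mid × R4/(R3+R4) = 9.428 × 63200/63660 = 9.36 V.

V_out ≈ 9.36 V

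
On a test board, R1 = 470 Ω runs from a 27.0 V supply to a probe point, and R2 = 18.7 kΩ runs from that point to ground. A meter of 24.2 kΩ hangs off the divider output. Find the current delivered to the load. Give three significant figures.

R2‖R_L = 10550 Ω; V_out = 27.0 × 10550/11020 = 25.85 V.
I_L = V_out / R_L = 25.85 / 24.2 kΩ = 1.07 mA.

I_L ≈ 1.07 mA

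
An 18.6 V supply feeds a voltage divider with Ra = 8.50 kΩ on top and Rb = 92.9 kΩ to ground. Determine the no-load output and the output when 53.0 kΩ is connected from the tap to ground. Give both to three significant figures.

Unloaded: 17.0 V; loaded: 14.9 V

Open-circuit: V = 18.6 × 92.9/(8.50 + 92.9) = 17.0 V.
With the load, Rb becomes Rb‖R_L = 33.75 kΩ, so V = 18.6 × 33.75/42.25 = 14.9 V.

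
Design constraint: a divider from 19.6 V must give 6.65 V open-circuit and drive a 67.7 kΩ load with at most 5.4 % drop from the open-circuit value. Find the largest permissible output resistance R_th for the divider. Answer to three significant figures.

R_th ≤ 3.86 kΩ

Loading drop = R_th/(R_th + R_L) ≤ 0.0540, so R_th ≤ R_L · ε/(1−ε) = 67.7 kΩ × 0.0540/0.9460 = 3.86 kΩ.
(Any R1, R2 with R2/(R1+R2) = 0.339 and R1‖R2 ≤ 3.86 kΩ will meet the spec.)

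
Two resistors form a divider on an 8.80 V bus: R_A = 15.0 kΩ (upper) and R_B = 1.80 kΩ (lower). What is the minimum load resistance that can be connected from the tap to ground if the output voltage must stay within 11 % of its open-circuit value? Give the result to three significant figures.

Output resistance R_th = R_A‖R_B = (15.0 × 1.80)/16.80 = 1.607 kΩ.
The fractional drop is R_th/(R_th + R_L); requiring this ≤ 0.110 gives R_L ≥ R_th(1/0.110 − 1) = 1.607 × 8.091 = 13.0 kΩ.

R_L(min) ≈ 13.0 kΩ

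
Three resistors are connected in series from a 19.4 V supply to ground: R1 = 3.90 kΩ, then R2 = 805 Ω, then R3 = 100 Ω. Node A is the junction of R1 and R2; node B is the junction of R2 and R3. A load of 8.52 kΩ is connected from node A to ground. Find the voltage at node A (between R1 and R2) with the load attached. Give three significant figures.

V ≈ 3.36 V

Below node A the series string R2+R3 = 905.0 Ω sits in parallel with the 8520 Ω load: 818.1 Ω.
V_A = 19.4 × 818.1/(3900 + 818.1) = 3.36 V.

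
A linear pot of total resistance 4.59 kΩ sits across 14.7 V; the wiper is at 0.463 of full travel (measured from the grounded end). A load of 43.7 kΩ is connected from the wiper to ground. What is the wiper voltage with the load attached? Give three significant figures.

V ≈ 6.63 V

The wiper splits the pot into (1−α)R = 2.465 kΩ above and αR = 2.125 kΩ below.
Lower section ‖ load = 2.027 kΩ.
V_wiper = 14.7 × 2.027/(2.465 + 2.027) = 6.63 V.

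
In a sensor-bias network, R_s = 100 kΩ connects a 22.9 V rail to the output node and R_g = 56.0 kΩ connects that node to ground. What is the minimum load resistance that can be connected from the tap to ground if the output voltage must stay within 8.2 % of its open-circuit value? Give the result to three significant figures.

R_L(min) ≈ 402 kΩ

Output resistance R_th = R_s‖R_g = (100 × 56.0)/156.0 = 35.90 kΩ.
The fractional drop is R_th/(R_th + R_L); requiring this ≤ 0.0820 gives R_L ≥ R_th(1/0.0820 − 1) = 35.90 × 11.20 = 402 kΩ.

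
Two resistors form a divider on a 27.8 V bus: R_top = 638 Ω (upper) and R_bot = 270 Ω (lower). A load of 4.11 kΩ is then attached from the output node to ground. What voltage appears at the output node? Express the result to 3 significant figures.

The load sits in parallel with R_bot: R_bot‖R_L = (270 × 4110) / (270 + 4110) = 253.4 Ω.
V_out = 27.8 × 253.4 / (638 + 253.4) = 27.8 × 253.4/891.4 = 7.90 V.

V_out ≈ 7.90 V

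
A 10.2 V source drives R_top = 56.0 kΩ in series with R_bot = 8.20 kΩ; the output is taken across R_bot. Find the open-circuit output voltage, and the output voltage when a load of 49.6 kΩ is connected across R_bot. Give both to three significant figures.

Open-circuit: V = 10.2 × 8.20/(56.0 + 8.20) = 1.30 V.
With the load, R_bot becomes R_bot‖R_L = 7.037 kΩ, so V = 10.2 × 7.037/63.04 = 1.14 V.

Unloaded: 1.30 V; loaded: 1.14 V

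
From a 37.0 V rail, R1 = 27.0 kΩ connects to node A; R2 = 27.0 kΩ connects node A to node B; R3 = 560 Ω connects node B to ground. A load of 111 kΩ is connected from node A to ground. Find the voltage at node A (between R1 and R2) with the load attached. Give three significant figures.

Below node A the series string R2+R3 = 27560 Ω sits in parallel with the 111000 Ω load: 22080 Ω.
V_A = 37.0 × 22080/(27000 + 22080) = 16.6 V.

V ≈ 16.6 V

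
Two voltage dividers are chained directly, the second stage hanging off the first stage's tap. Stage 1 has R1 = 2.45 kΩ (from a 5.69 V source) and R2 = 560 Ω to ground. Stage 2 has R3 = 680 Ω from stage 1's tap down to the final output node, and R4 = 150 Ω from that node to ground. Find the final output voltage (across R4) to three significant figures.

Stage 2 presents R3+R4 = 830.0 Ω as a load on stage 1's tap.
Stage 1's lower leg becomes R2‖(R3+R4) = 334.4 Ω, so V_mid = 5.69 × 334.4/2784 = 0.6833 V.
Stage 2 is itself unloaded: V_out = V_mid × R4/(R3+R4) = 0.6833 × 150/830.0 = 0.123 V.

V_out ≈ 0.123 V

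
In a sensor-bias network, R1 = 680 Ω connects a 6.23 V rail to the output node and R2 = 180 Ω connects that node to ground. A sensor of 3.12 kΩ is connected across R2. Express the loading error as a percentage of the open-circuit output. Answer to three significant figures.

The divider's output (Thévenin) resistance is R1‖R2 = 142.3 Ω.
Fractional drop under load = R_th/(R_th + R_L) = 142.3 / (142.3 + 3120) = 0.04363.
So the output falls by 4.36 %.

4.36 %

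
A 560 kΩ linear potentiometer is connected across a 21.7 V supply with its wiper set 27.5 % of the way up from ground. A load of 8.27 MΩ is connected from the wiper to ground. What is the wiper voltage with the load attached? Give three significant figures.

V ≈ 5.89 V

The wiper splits the pot into (1−α)R = 406.0 kΩ above and αR = 154.0 kΩ below.
Lower section ‖ load = 151.2 kΩ.
V_wiper = 21.7 × 151.2/(406.0 + 151.2) = 5.89 V.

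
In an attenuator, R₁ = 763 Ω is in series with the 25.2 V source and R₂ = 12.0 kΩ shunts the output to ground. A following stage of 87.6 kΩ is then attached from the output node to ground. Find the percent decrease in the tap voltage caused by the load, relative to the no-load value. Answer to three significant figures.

The divider's output (Thévenin) resistance is R₁‖R₂ = 717.4 Ω.
Fractional drop under load = R_th/(R_th + R_L) = 717.4 / (717.4 + 87600) = 0.008123.
So the output falls by 0.812 %.

0.812 %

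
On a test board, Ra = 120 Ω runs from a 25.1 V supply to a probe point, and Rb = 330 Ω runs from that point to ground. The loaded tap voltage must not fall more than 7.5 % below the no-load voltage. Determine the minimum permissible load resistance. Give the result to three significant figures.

Output resistance R_th = Ra‖Rb = (120 × 330)/450.0 = 88.00 Ω.
The fractional drop is R_th/(R_th + R_L); requiring this ≤ 0.0750 gives R_L ≥ R_th(1/0.0750 − 1) = 88.00 × 12.33 = 1.09 kΩ.

R_L(min) ≈ 1.09 kΩ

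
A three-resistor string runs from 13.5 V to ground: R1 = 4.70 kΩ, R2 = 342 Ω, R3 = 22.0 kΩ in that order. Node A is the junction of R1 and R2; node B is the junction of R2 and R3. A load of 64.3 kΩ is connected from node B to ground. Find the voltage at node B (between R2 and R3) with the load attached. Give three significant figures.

At node B, R3 is in parallel with the load: R3‖R_L = 16390 Ω.
Below node A the resistance is R2 + (R3‖R_L) = 16730 Ω, so V_A = 13.5 × 16730/21430 = 10.54 V.
Then V_B = V_A × (R3‖R_L)/(R2 + R3‖R_L) = 10.54 × 16390/16730 = 10.3 V.

V ≈ 10.3 V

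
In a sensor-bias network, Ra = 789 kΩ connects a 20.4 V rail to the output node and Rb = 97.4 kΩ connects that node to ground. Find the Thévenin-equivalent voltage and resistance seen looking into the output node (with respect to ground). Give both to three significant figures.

V_th = 2.24 V, R_th = 86.7 kΩ

V_th is the open-circuit tap voltage: 20.4 × 97.4/(789 + 97.4) = 2.24 V.
With the supply zeroed, Ra and Rb appear in parallel from the tap: R_th = Ra‖Rb = (789 × 97.4)/886.4 = 86.7 kΩ.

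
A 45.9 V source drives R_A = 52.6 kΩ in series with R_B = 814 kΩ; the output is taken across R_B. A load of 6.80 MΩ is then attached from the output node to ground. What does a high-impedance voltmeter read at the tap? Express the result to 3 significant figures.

The load sits in parallel with R_B: R_B‖R_L = (814 × 6800) / (814 + 6800) = 727.0 kΩ.
V_out = 45.9 × 727.0 / (52.6 + 727.0) = 45.9 × 727.0/779.6 = 42.8 V.

V_out ≈ 42.8 V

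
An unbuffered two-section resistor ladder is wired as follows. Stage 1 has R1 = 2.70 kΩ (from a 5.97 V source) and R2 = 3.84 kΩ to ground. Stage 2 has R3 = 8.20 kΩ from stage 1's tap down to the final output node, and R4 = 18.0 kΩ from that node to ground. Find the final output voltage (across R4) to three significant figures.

Stage 2 presents R3+R4 = 26.20 kΩ as a load on stage 1's tap.
Stage 1's lower leg becomes R2‖(R3+R4) = 3.349 kΩ, so V_mid = 5.97 × 3.349/6.049 = 3.305 V.
Stage 2 is itself unloaded: V_out = V_mid × R4/(R3+R4) = 3.305 × 18.0/26.20 = 2.27 V.

V_out ≈ 2.27 V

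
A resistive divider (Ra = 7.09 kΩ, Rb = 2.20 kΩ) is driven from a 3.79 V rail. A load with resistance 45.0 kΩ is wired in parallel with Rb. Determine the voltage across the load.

V_out ≈ 0.865 V

The load sits in parallel with Rb: Rb‖R_L = (2.20 × 45.0) / (2.20 + 45.0) = 2.097 kΩ.
V_out = 3.79 × 2.097 / (7.09 + 2.097) = 3.79 × 2.097/9.187 = 0.865 V.
(Unloaded it would have been 0.898 V.)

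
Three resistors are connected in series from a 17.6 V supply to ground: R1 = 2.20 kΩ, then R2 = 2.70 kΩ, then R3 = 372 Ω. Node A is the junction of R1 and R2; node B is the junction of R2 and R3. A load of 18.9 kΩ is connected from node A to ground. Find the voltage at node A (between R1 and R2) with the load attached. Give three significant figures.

V ≈ 9.60 V

Below node A the series string R2+R3 = 3072 Ω sits in parallel with the 18900 Ω load: 2642 Ω.
V_A = 17.6 × 2642/(2200 + 2642) = 9.60 V.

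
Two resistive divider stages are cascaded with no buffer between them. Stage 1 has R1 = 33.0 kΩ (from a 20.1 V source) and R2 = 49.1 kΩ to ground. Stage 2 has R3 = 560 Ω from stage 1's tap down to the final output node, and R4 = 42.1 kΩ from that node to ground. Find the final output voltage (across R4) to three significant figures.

Stage 2 presents R3+R4 = 42660 Ω as a load on stage 1's tap.
Stage 1's lower leg becomes R2‖(R3+R4) = 22830 Ω, so V_mid = 20.1 × 22830/55830 = 8.219 V.
Stage 2 is itself unloaded: V_out = V_mid × R4/(R3+R4) = 8.219 × 42100/42660 = 8.11 V.

V_out ≈ 8.11 V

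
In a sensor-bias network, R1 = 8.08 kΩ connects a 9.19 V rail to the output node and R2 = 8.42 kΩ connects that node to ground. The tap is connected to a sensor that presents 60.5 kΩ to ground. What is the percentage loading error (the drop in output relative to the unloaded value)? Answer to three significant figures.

The divider's output (Thévenin) resistance is R1‖R2 = 4.123 kΩ.
Fractional drop under load = R_th/(R_th + R_L) = 4.123 / (4.123 + 60.5) = 0.06380.
So the output falls by 6.38 %.

6.38 %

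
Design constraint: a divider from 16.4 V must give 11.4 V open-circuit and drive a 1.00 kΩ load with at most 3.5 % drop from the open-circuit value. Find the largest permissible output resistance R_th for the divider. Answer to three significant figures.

R_th ≤ 36.3 Ω

Loading drop = R_th/(R_th + R_L) ≤ 0.0350, so R_th ≤ R_L · ε/(1−ε) = 1.00 kΩ × 0.0350/0.9650 = 36.3 Ω.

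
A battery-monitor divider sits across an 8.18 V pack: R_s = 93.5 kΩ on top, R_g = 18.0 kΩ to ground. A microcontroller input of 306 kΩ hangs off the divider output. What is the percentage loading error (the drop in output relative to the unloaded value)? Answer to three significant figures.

The divider's output (Thévenin) resistance is R_s‖R_g = 15.09 kΩ.
Fractional drop under load = R_th/(R_th + R_L) = 15.09 / (15.09 + 306) = 0.04701.
So the output falls by 4.70 %.

4.70 %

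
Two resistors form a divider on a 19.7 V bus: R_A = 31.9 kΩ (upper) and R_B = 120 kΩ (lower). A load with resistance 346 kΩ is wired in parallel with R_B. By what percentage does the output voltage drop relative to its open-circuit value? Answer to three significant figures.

The divider's output (Thévenin) resistance is R_A‖R_B = 25.20 kΩ.
Fractional drop under load = R_th/(R_th + R_L) = 25.20 / (25.20 + 346) = 0.06789.
So the output falls by 6.79 %.

6.79 %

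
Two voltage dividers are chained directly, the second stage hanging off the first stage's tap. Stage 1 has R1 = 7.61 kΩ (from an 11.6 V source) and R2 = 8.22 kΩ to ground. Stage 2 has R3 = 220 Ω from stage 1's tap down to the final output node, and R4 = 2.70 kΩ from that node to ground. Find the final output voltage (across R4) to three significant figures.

Stage 2 presents R3+R4 = 2920 Ω as a load on stage 1's tap.
Stage 1's lower leg becomes R2‖(R3+R4) = 2155 Ω, so V_mid = 11.6 × 2155/9765 = 2.560 V.
Stage 2 is itself unloaded: V_out = V_mid × R4/(R3+R4) = 2.560 × 2700/2920 = 2.37 V.

V_out ≈ 2.37 V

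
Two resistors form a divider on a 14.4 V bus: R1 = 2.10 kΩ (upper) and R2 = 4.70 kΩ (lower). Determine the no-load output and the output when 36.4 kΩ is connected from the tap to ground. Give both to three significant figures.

Open-circuit: V = 14.4 × 4.70/(2.10 + 4.70) = 9.95 V.
With the load, R2 becomes R2‖R_L = 4.163 kΩ, so V = 14.4 × 4.163/6.263 = 9.57 V.

Unloaded: 9.95 V; loaded: 9.57 V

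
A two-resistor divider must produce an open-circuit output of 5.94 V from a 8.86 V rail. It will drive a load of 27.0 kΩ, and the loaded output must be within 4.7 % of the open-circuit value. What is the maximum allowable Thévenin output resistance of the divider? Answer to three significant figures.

Loading drop = R_th/(R_th + R_L) ≤ 0.0470, so R_th ≤ R_L · ε/(1−ε) = 27.0 kΩ × 0.0470/0.9530 = 1.33 kΩ.

R_th ≤ 1.33 kΩ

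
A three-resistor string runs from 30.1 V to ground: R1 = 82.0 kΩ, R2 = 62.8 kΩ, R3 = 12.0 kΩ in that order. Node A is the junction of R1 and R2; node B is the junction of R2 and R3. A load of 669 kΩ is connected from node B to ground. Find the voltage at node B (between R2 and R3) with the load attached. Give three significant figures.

At node B, R3 is in parallel with the load: R3‖R_L = 11.79 kΩ.
Below node A the resistance is R2 + (R3‖R_L) = 74.59 kΩ, so V_A = 30.1 × 74.59/156.6 = 14.34 V.
Then V_B = V_A × (R3‖R_L)/(R2 + R3‖R_L) = 14.34 × 11.79/74.59 = 2.27 V.

V ≈ 2.27 V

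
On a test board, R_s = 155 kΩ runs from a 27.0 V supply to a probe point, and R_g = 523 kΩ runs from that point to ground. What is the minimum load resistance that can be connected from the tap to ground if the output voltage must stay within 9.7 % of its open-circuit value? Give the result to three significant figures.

R_L(min) ≈ 1.11 MΩ

Output resistance R_th = R_s‖R_g = (155 × 523)/678.0 = 119.6 kΩ.
The fractional drop is R_th/(R_th + R_L); requiring this ≤ 0.0970 gives R_L ≥ R_th(1/0.0970 − 1) = 119.6 × 9.309 = 1.11 MΩ.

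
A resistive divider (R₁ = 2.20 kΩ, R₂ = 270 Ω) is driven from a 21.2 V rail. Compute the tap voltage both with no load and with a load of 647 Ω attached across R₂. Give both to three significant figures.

Open-circuit: V = 21.2 × 270/(2200 + 270) = 2.32 V.
With the load, R₂ becomes R₂‖R_L = 190.5 Ω, so V = 21.2 × 190.5/2391 = 1.69 V.

Unloaded: 2.32 V; loaded: 1.69 V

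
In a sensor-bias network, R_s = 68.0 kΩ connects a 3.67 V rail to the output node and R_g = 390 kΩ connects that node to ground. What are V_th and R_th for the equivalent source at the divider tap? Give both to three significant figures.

V_th is the open-circuit tap voltage: 3.67 × 390/(68.0 + 390) = 3.13 V.
With the supply zeroed, R_s and R_g appear in parallel from the tap: R_th = R_s‖R_g = (68.0 × 390)/458.0 = 57.9 kΩ.

V_th = 3.13 V, R_th = 57.9 kΩ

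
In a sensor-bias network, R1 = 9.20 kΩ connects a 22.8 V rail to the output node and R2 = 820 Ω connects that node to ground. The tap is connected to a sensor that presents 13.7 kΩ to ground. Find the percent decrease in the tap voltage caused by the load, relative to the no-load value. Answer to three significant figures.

The divider's output (Thévenin) resistance is R1‖R2 = 752.9 Ω.
Fractional drop under load = R_th/(R_th + R_L) = 752.9 / (752.9 + 13700) = 0.05209.
So the output falls by 5.21 %.

5.21 %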